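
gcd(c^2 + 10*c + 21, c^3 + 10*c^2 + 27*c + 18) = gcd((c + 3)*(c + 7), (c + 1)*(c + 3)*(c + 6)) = c + 3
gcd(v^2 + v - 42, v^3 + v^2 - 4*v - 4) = 1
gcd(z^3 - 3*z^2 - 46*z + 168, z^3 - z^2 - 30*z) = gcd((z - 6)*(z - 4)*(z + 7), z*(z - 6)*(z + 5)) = z - 6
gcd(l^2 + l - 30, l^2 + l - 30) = l^2 + l - 30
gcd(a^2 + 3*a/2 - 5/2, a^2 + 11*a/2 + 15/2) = a + 5/2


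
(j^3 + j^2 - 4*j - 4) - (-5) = j^3 + j^2 - 4*j + 1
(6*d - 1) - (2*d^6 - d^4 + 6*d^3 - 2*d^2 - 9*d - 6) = -2*d^6 + d^4 - 6*d^3 + 2*d^2 + 15*d + 5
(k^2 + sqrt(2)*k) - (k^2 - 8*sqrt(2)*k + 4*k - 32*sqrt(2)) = -4*k + 9*sqrt(2)*k + 32*sqrt(2)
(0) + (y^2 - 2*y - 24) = y^2 - 2*y - 24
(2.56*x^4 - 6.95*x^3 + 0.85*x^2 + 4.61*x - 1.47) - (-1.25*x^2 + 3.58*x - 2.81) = 2.56*x^4 - 6.95*x^3 + 2.1*x^2 + 1.03*x + 1.34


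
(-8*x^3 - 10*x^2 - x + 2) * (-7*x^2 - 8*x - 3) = 56*x^5 + 134*x^4 + 111*x^3 + 24*x^2 - 13*x - 6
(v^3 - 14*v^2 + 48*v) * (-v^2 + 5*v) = -v^5 + 19*v^4 - 118*v^3 + 240*v^2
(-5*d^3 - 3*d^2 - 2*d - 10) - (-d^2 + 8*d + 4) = -5*d^3 - 2*d^2 - 10*d - 14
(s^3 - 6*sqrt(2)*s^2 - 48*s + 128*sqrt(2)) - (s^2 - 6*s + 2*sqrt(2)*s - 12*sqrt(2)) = s^3 - 6*sqrt(2)*s^2 - s^2 - 42*s - 2*sqrt(2)*s + 140*sqrt(2)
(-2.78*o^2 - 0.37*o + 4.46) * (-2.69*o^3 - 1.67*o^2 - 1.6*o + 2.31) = 7.4782*o^5 + 5.6379*o^4 - 6.9315*o^3 - 13.278*o^2 - 7.9907*o + 10.3026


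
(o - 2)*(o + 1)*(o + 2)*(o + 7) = o^4 + 8*o^3 + 3*o^2 - 32*o - 28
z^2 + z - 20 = (z - 4)*(z + 5)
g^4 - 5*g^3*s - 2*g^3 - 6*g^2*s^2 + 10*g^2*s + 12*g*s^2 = g*(g - 2)*(g - 6*s)*(g + s)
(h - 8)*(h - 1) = h^2 - 9*h + 8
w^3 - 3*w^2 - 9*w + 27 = (w - 3)^2*(w + 3)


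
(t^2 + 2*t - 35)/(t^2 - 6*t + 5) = (t + 7)/(t - 1)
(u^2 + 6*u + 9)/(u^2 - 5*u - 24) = (u + 3)/(u - 8)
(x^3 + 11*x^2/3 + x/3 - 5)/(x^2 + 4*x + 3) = (3*x^2 + 2*x - 5)/(3*(x + 1))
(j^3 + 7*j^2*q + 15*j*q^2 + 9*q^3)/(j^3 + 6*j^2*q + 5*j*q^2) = (j^2 + 6*j*q + 9*q^2)/(j*(j + 5*q))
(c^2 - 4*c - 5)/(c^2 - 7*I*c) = (c^2 - 4*c - 5)/(c*(c - 7*I))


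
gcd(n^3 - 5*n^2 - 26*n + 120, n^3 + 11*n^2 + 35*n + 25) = n + 5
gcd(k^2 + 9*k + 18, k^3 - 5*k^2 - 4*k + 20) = 1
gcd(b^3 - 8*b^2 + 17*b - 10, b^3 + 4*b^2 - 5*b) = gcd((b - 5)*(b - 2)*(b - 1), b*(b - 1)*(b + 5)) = b - 1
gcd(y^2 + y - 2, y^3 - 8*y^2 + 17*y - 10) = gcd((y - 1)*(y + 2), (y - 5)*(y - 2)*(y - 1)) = y - 1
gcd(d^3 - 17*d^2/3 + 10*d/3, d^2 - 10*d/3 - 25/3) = d - 5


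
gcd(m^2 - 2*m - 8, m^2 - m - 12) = m - 4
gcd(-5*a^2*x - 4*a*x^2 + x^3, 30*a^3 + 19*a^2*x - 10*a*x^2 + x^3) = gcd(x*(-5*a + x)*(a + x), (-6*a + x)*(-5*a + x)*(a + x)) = -5*a^2 - 4*a*x + x^2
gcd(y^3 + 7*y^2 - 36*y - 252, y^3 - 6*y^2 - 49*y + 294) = y^2 + y - 42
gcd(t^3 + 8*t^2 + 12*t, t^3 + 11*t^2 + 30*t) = t^2 + 6*t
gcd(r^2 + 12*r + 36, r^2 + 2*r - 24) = r + 6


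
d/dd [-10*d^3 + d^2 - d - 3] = -30*d^2 + 2*d - 1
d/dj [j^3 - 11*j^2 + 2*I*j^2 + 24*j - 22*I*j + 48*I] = 3*j^2 + j*(-22 + 4*I) + 24 - 22*I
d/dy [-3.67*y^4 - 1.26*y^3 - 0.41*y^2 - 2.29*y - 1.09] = -14.68*y^3 - 3.78*y^2 - 0.82*y - 2.29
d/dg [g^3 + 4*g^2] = g*(3*g + 8)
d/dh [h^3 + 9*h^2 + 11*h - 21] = 3*h^2 + 18*h + 11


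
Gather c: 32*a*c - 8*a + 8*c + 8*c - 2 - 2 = -8*a + c*(32*a + 16) - 4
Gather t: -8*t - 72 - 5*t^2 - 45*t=-5*t^2 - 53*t - 72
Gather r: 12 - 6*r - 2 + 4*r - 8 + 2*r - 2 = 0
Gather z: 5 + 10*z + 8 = 10*z + 13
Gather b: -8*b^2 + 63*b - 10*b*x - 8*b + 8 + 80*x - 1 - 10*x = -8*b^2 + b*(55 - 10*x) + 70*x + 7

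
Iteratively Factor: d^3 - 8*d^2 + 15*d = (d - 3)*(d^2 - 5*d) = d*(d - 3)*(d - 5)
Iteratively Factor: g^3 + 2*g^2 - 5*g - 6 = (g + 1)*(g^2 + g - 6) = (g + 1)*(g + 3)*(g - 2)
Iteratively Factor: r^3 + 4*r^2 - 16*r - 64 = (r + 4)*(r^2 - 16) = (r + 4)^2*(r - 4)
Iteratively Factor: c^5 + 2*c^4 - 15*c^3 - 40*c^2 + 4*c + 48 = (c + 2)*(c^4 - 15*c^2 - 10*c + 24) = (c + 2)^2*(c^3 - 2*c^2 - 11*c + 12) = (c - 1)*(c + 2)^2*(c^2 - c - 12) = (c - 1)*(c + 2)^2*(c + 3)*(c - 4)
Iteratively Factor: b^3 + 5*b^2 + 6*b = (b + 3)*(b^2 + 2*b) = b*(b + 3)*(b + 2)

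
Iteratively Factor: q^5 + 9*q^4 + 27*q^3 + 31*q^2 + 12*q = (q + 4)*(q^4 + 5*q^3 + 7*q^2 + 3*q) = (q + 3)*(q + 4)*(q^3 + 2*q^2 + q) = (q + 1)*(q + 3)*(q + 4)*(q^2 + q) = q*(q + 1)*(q + 3)*(q + 4)*(q + 1)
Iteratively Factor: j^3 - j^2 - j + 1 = (j - 1)*(j^2 - 1) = (j - 1)*(j + 1)*(j - 1)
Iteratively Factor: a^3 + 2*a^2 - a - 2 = (a + 2)*(a^2 - 1) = (a + 1)*(a + 2)*(a - 1)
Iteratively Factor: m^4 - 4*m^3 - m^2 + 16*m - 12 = (m - 1)*(m^3 - 3*m^2 - 4*m + 12) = (m - 2)*(m - 1)*(m^2 - m - 6) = (m - 2)*(m - 1)*(m + 2)*(m - 3)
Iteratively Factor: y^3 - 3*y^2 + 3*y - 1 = (y - 1)*(y^2 - 2*y + 1) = (y - 1)^2*(y - 1)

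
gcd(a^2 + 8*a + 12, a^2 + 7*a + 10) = a + 2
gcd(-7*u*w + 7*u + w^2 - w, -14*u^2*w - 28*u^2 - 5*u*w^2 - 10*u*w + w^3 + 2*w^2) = 7*u - w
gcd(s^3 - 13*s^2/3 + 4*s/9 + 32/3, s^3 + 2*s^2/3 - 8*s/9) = s + 4/3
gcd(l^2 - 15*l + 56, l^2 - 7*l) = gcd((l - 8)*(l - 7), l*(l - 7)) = l - 7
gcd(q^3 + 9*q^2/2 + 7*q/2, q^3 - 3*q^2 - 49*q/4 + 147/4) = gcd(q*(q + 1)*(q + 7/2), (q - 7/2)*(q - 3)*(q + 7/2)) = q + 7/2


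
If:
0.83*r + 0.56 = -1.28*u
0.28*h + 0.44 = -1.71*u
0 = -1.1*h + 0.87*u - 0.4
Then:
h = -0.50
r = -0.40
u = -0.18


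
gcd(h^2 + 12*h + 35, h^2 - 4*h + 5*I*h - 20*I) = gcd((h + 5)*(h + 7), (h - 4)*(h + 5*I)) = 1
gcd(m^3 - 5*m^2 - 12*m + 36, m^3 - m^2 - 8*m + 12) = m^2 + m - 6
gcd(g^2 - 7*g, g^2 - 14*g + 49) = g - 7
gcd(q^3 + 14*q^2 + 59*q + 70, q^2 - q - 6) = q + 2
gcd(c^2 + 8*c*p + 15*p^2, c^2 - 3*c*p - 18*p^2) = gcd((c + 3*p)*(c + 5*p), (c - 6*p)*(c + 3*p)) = c + 3*p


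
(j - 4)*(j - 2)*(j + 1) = j^3 - 5*j^2 + 2*j + 8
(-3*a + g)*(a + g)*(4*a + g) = -12*a^3 - 11*a^2*g + 2*a*g^2 + g^3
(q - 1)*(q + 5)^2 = q^3 + 9*q^2 + 15*q - 25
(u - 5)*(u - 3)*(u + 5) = u^3 - 3*u^2 - 25*u + 75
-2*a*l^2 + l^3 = l^2*(-2*a + l)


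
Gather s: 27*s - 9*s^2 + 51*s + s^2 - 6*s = -8*s^2 + 72*s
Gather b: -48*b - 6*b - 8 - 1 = -54*b - 9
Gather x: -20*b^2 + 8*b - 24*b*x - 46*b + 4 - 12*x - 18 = -20*b^2 - 38*b + x*(-24*b - 12) - 14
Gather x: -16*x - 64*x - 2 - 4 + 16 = 10 - 80*x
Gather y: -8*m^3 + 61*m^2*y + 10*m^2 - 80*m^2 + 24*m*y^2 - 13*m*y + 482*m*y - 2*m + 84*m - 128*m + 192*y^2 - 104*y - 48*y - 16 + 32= -8*m^3 - 70*m^2 - 46*m + y^2*(24*m + 192) + y*(61*m^2 + 469*m - 152) + 16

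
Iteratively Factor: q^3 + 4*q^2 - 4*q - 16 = (q - 2)*(q^2 + 6*q + 8) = (q - 2)*(q + 4)*(q + 2)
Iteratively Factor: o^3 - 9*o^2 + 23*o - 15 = (o - 5)*(o^2 - 4*o + 3) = (o - 5)*(o - 3)*(o - 1)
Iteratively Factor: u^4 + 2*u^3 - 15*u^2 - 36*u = (u)*(u^3 + 2*u^2 - 15*u - 36) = u*(u - 4)*(u^2 + 6*u + 9) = u*(u - 4)*(u + 3)*(u + 3)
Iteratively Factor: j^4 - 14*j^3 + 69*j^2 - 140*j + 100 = (j - 5)*(j^3 - 9*j^2 + 24*j - 20) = (j - 5)^2*(j^2 - 4*j + 4) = (j - 5)^2*(j - 2)*(j - 2)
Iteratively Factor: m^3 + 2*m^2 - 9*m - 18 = (m - 3)*(m^2 + 5*m + 6) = (m - 3)*(m + 2)*(m + 3)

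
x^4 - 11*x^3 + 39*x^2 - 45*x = x*(x - 5)*(x - 3)^2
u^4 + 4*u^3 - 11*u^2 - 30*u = u*(u - 3)*(u + 2)*(u + 5)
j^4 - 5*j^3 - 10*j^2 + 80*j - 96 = (j - 4)*(j - 3)*(j - 2)*(j + 4)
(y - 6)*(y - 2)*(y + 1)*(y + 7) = y^4 - 45*y^2 + 40*y + 84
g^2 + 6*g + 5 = (g + 1)*(g + 5)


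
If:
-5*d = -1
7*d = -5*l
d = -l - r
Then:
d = 1/5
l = -7/25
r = 2/25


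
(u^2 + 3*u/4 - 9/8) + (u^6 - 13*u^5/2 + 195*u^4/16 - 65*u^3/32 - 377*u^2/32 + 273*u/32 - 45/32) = u^6 - 13*u^5/2 + 195*u^4/16 - 65*u^3/32 - 345*u^2/32 + 297*u/32 - 81/32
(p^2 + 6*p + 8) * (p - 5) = p^3 + p^2 - 22*p - 40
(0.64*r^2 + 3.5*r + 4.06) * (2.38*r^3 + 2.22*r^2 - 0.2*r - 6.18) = 1.5232*r^5 + 9.7508*r^4 + 17.3048*r^3 + 4.358*r^2 - 22.442*r - 25.0908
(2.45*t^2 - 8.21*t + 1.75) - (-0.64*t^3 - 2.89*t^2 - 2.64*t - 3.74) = 0.64*t^3 + 5.34*t^2 - 5.57*t + 5.49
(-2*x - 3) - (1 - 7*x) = 5*x - 4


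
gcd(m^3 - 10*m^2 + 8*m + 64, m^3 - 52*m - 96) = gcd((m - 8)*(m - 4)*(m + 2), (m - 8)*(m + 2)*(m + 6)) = m^2 - 6*m - 16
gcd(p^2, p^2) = p^2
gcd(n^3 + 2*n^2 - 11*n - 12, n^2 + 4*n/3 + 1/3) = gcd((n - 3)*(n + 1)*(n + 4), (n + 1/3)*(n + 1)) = n + 1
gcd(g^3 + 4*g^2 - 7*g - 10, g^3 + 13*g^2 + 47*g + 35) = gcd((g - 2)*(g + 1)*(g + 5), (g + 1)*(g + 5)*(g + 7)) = g^2 + 6*g + 5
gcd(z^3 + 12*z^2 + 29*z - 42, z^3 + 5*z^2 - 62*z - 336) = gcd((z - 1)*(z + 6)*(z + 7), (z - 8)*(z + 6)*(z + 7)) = z^2 + 13*z + 42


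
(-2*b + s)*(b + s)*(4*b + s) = -8*b^3 - 6*b^2*s + 3*b*s^2 + s^3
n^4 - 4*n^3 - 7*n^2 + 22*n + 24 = (n - 4)*(n - 3)*(n + 1)*(n + 2)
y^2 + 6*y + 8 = (y + 2)*(y + 4)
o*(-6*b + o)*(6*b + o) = -36*b^2*o + o^3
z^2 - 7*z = z*(z - 7)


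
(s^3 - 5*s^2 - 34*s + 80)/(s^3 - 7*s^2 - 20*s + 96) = (s^2 + 3*s - 10)/(s^2 + s - 12)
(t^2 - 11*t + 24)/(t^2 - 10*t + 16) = (t - 3)/(t - 2)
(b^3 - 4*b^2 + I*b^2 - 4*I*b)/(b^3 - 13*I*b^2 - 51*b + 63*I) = b*(b^2 + b*(-4 + I) - 4*I)/(b^3 - 13*I*b^2 - 51*b + 63*I)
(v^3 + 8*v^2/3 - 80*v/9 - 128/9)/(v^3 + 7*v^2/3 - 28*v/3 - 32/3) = (v + 4/3)/(v + 1)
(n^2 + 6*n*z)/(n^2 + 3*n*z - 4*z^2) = n*(n + 6*z)/(n^2 + 3*n*z - 4*z^2)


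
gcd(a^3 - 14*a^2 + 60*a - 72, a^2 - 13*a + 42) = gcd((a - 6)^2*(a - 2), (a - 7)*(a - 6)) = a - 6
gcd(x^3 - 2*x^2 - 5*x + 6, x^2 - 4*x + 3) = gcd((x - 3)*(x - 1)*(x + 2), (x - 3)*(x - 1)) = x^2 - 4*x + 3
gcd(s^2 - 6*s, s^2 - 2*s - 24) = s - 6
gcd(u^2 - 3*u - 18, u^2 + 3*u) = u + 3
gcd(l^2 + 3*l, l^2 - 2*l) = l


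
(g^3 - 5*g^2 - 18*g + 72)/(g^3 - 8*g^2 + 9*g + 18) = (g + 4)/(g + 1)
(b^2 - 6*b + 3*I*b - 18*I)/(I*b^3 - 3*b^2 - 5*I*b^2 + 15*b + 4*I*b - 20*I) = (-I*b^2 + b*(3 + 6*I) - 18)/(b^3 + b^2*(-5 + 3*I) + b*(4 - 15*I) - 20)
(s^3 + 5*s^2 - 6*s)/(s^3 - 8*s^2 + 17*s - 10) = s*(s + 6)/(s^2 - 7*s + 10)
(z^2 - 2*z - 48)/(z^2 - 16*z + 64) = (z + 6)/(z - 8)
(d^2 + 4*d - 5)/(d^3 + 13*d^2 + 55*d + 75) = (d - 1)/(d^2 + 8*d + 15)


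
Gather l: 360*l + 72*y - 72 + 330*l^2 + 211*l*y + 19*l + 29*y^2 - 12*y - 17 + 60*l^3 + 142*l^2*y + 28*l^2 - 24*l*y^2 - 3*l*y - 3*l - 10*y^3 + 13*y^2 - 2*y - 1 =60*l^3 + l^2*(142*y + 358) + l*(-24*y^2 + 208*y + 376) - 10*y^3 + 42*y^2 + 58*y - 90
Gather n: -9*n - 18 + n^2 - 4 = n^2 - 9*n - 22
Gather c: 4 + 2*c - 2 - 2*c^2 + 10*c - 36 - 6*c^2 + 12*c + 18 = -8*c^2 + 24*c - 16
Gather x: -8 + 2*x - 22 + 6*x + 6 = 8*x - 24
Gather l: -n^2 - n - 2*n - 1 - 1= -n^2 - 3*n - 2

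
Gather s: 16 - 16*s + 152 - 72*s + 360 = 528 - 88*s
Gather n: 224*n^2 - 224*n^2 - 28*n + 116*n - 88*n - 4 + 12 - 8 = 0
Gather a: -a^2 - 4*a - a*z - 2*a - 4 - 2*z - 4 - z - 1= -a^2 + a*(-z - 6) - 3*z - 9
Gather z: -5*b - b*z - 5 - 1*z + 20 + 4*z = -5*b + z*(3 - b) + 15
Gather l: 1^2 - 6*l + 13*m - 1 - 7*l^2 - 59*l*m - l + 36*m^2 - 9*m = -7*l^2 + l*(-59*m - 7) + 36*m^2 + 4*m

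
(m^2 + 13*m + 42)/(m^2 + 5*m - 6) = (m + 7)/(m - 1)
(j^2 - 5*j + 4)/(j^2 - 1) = (j - 4)/(j + 1)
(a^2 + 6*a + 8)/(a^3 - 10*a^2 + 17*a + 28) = (a^2 + 6*a + 8)/(a^3 - 10*a^2 + 17*a + 28)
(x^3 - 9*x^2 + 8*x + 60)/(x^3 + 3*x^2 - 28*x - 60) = (x - 6)/(x + 6)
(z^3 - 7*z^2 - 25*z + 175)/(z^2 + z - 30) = (z^2 - 2*z - 35)/(z + 6)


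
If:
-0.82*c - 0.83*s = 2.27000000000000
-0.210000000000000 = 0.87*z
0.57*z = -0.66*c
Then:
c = 0.21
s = -2.94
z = -0.24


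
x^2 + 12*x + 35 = (x + 5)*(x + 7)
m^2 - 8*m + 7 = (m - 7)*(m - 1)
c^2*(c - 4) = c^3 - 4*c^2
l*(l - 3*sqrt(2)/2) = l^2 - 3*sqrt(2)*l/2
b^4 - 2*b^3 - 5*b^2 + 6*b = b*(b - 3)*(b - 1)*(b + 2)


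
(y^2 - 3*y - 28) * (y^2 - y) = y^4 - 4*y^3 - 25*y^2 + 28*y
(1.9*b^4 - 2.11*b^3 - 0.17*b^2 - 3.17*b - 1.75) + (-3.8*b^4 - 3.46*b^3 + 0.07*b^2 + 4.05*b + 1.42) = -1.9*b^4 - 5.57*b^3 - 0.1*b^2 + 0.88*b - 0.33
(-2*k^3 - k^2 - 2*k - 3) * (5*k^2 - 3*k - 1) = -10*k^5 + k^4 - 5*k^3 - 8*k^2 + 11*k + 3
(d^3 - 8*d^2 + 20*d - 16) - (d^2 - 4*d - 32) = d^3 - 9*d^2 + 24*d + 16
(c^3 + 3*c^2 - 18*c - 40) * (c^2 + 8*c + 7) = c^5 + 11*c^4 + 13*c^3 - 163*c^2 - 446*c - 280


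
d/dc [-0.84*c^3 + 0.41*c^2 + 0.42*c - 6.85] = -2.52*c^2 + 0.82*c + 0.42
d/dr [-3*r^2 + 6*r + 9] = 6 - 6*r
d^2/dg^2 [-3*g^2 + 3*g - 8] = -6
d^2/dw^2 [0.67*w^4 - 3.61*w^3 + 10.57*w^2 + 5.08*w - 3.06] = 8.04*w^2 - 21.66*w + 21.14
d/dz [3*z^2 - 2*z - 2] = 6*z - 2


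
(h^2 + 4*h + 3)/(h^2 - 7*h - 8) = (h + 3)/(h - 8)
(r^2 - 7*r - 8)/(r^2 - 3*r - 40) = (r + 1)/(r + 5)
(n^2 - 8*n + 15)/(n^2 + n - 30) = (n - 3)/(n + 6)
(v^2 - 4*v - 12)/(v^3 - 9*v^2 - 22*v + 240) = (v + 2)/(v^2 - 3*v - 40)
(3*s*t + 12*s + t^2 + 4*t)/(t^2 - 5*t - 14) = (3*s*t + 12*s + t^2 + 4*t)/(t^2 - 5*t - 14)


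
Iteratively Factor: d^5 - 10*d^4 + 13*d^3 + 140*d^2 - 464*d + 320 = (d + 4)*(d^4 - 14*d^3 + 69*d^2 - 136*d + 80) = (d - 1)*(d + 4)*(d^3 - 13*d^2 + 56*d - 80) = (d - 5)*(d - 1)*(d + 4)*(d^2 - 8*d + 16) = (d - 5)*(d - 4)*(d - 1)*(d + 4)*(d - 4)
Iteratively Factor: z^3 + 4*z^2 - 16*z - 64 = (z - 4)*(z^2 + 8*z + 16) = (z - 4)*(z + 4)*(z + 4)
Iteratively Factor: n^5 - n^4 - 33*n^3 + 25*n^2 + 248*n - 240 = (n - 3)*(n^4 + 2*n^3 - 27*n^2 - 56*n + 80) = (n - 3)*(n + 4)*(n^3 - 2*n^2 - 19*n + 20) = (n - 3)*(n - 1)*(n + 4)*(n^2 - n - 20) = (n - 3)*(n - 1)*(n + 4)^2*(n - 5)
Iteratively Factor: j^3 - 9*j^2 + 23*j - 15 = (j - 1)*(j^2 - 8*j + 15) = (j - 3)*(j - 1)*(j - 5)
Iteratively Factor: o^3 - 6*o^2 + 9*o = (o)*(o^2 - 6*o + 9) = o*(o - 3)*(o - 3)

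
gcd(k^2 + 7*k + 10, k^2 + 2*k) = k + 2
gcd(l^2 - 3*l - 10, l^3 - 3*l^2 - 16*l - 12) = l + 2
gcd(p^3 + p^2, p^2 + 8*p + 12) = 1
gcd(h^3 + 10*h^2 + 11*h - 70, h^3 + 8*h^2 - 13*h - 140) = h^2 + 12*h + 35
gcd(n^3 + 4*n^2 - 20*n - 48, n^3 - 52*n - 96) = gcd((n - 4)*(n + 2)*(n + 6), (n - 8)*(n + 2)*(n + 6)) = n^2 + 8*n + 12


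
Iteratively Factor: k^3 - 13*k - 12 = (k - 4)*(k^2 + 4*k + 3) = (k - 4)*(k + 3)*(k + 1)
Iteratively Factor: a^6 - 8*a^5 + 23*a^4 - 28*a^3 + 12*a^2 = (a - 2)*(a^5 - 6*a^4 + 11*a^3 - 6*a^2) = (a - 2)*(a - 1)*(a^4 - 5*a^3 + 6*a^2) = (a - 3)*(a - 2)*(a - 1)*(a^3 - 2*a^2) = (a - 3)*(a - 2)^2*(a - 1)*(a^2) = a*(a - 3)*(a - 2)^2*(a - 1)*(a)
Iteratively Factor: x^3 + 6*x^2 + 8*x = (x + 4)*(x^2 + 2*x) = x*(x + 4)*(x + 2)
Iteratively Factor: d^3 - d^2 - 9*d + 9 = (d - 3)*(d^2 + 2*d - 3) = (d - 3)*(d + 3)*(d - 1)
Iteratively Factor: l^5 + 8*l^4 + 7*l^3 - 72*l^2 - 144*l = (l + 3)*(l^4 + 5*l^3 - 8*l^2 - 48*l) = l*(l + 3)*(l^3 + 5*l^2 - 8*l - 48) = l*(l + 3)*(l + 4)*(l^2 + l - 12) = l*(l - 3)*(l + 3)*(l + 4)*(l + 4)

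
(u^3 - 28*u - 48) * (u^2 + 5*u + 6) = u^5 + 5*u^4 - 22*u^3 - 188*u^2 - 408*u - 288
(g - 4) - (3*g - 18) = 14 - 2*g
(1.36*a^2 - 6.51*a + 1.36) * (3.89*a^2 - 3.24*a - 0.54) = 5.2904*a^4 - 29.7303*a^3 + 25.6484*a^2 - 0.891*a - 0.7344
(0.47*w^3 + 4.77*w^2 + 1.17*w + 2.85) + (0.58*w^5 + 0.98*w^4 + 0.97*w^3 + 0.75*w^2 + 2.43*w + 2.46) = 0.58*w^5 + 0.98*w^4 + 1.44*w^3 + 5.52*w^2 + 3.6*w + 5.31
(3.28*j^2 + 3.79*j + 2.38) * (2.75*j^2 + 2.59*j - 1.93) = 9.02*j^4 + 18.9177*j^3 + 10.0307*j^2 - 1.1505*j - 4.5934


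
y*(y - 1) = y^2 - y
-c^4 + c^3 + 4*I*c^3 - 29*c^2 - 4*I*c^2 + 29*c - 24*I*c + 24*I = (c - 8*I)*(c + 3*I)*(-I*c + 1)*(-I*c + I)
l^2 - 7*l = l*(l - 7)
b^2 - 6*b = b*(b - 6)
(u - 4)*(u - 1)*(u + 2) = u^3 - 3*u^2 - 6*u + 8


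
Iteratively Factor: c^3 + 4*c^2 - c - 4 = (c + 1)*(c^2 + 3*c - 4) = (c + 1)*(c + 4)*(c - 1)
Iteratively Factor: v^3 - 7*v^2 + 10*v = (v - 5)*(v^2 - 2*v) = v*(v - 5)*(v - 2)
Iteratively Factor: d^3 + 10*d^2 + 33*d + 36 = (d + 4)*(d^2 + 6*d + 9) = (d + 3)*(d + 4)*(d + 3)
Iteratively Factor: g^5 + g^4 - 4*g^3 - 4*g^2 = (g + 2)*(g^4 - g^3 - 2*g^2) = (g - 2)*(g + 2)*(g^3 + g^2) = (g - 2)*(g + 1)*(g + 2)*(g^2) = g*(g - 2)*(g + 1)*(g + 2)*(g)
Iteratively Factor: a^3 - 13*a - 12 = (a - 4)*(a^2 + 4*a + 3) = (a - 4)*(a + 1)*(a + 3)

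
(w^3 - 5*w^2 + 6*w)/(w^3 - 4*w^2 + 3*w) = (w - 2)/(w - 1)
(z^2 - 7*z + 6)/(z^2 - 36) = (z - 1)/(z + 6)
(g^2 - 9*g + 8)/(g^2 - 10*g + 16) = (g - 1)/(g - 2)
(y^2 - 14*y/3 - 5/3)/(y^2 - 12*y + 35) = (y + 1/3)/(y - 7)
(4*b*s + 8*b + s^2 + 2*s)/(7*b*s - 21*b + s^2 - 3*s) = (4*b*s + 8*b + s^2 + 2*s)/(7*b*s - 21*b + s^2 - 3*s)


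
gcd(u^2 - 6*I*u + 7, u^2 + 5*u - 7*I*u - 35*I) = u - 7*I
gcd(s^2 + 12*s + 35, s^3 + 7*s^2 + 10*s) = s + 5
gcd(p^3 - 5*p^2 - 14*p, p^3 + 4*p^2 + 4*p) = p^2 + 2*p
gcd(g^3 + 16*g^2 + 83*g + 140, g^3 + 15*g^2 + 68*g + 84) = g + 7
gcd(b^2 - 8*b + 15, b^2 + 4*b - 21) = b - 3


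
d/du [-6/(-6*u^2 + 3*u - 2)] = 18*(1 - 4*u)/(6*u^2 - 3*u + 2)^2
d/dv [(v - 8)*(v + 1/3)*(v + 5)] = 3*v^2 - 16*v/3 - 41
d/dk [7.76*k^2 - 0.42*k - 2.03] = 15.52*k - 0.42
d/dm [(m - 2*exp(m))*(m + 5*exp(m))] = 3*m*exp(m) + 2*m - 20*exp(2*m) + 3*exp(m)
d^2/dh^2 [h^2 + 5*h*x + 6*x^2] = 2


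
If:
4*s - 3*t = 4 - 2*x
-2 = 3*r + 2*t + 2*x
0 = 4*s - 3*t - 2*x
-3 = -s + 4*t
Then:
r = -32/39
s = -1/13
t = -10/13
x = 1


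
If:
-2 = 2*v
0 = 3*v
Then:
No Solution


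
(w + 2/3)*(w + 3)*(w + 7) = w^3 + 32*w^2/3 + 83*w/3 + 14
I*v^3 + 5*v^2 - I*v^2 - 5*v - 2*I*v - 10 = (v - 2)*(v - 5*I)*(I*v + I)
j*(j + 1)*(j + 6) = j^3 + 7*j^2 + 6*j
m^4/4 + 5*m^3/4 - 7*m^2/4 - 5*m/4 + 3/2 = (m/4 + 1/4)*(m - 1)^2*(m + 6)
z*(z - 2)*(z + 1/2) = z^3 - 3*z^2/2 - z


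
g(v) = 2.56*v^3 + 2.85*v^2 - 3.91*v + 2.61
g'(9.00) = 669.47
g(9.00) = 2064.51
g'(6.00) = 306.77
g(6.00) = 634.71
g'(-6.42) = 276.04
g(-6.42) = -532.22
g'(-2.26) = 22.43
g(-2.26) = -3.55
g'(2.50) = 58.34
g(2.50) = 50.65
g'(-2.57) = 32.17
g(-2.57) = -11.97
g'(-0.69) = -4.19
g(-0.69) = 5.82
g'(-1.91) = 13.22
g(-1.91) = 2.64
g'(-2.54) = 31.16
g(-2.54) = -11.02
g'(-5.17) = 171.90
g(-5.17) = -254.76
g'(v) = 7.68*v^2 + 5.7*v - 3.91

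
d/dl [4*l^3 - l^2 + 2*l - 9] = 12*l^2 - 2*l + 2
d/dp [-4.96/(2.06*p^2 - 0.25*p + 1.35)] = (20.4352*p - 1.24)/(2.06*p^2 - 0.25*p + 1.35)^2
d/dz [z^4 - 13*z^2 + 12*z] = 4*z^3 - 26*z + 12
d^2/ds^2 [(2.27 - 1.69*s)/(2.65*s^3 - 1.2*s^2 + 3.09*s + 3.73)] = (-71.20815*s^5 + 223.5381*s^4 - 92.68767*s^3 + 331.59783*s^2 - 230.51649*s + 102.62628)/(18.609625*s^9 - 25.281*s^8 + 76.546575*s^7 + 17.896575*s^6 + 18.087795*s^5 + 164.99907*s^4 + 57.126144*s^3 + 56.756799*s^2 + 128.972583*s + 51.895117)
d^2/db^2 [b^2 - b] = 2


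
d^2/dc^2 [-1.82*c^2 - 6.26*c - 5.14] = -3.64000000000000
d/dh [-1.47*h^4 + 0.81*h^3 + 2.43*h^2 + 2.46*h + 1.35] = -5.88*h^3 + 2.43*h^2 + 4.86*h + 2.46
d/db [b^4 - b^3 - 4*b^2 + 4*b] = 4*b^3 - 3*b^2 - 8*b + 4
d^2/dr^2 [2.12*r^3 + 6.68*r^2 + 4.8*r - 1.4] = 12.72*r + 13.36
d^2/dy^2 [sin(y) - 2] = -sin(y)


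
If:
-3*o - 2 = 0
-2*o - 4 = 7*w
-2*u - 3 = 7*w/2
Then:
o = -2/3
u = -5/6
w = -8/21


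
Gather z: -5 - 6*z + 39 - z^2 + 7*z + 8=-z^2 + z + 42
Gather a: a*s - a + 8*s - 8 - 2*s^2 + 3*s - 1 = a*(s - 1) - 2*s^2 + 11*s - 9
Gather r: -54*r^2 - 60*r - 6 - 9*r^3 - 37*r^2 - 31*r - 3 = -9*r^3 - 91*r^2 - 91*r - 9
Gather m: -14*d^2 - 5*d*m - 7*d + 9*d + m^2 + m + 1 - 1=-14*d^2 + 2*d + m^2 + m*(1 - 5*d)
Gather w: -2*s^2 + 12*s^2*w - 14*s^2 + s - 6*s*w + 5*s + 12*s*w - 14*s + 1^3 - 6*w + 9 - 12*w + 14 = -16*s^2 - 8*s + w*(12*s^2 + 6*s - 18) + 24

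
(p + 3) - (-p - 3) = 2*p + 6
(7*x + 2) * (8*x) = 56*x^2 + 16*x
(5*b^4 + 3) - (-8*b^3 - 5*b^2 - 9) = 5*b^4 + 8*b^3 + 5*b^2 + 12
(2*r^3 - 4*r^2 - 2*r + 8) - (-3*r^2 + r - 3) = 2*r^3 - r^2 - 3*r + 11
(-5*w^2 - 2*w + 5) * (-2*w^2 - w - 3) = 10*w^4 + 9*w^3 + 7*w^2 + w - 15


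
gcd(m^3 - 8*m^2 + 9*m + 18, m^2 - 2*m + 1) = 1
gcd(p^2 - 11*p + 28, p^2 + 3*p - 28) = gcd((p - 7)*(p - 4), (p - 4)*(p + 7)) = p - 4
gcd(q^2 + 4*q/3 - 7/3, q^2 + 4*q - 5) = q - 1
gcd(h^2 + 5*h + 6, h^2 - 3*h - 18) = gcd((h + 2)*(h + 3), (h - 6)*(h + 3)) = h + 3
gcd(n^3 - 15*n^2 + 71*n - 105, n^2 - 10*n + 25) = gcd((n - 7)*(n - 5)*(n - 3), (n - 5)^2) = n - 5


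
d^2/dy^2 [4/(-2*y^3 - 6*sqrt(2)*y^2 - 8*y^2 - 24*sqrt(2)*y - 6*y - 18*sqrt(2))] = 4*((3*y + 4 + 3*sqrt(2))*(y^3 + 4*y^2 + 3*sqrt(2)*y^2 + 3*y + 12*sqrt(2)*y + 9*sqrt(2)) - (3*y^2 + 8*y + 6*sqrt(2)*y + 3 + 12*sqrt(2))^2)/(y^3 + 4*y^2 + 3*sqrt(2)*y^2 + 3*y + 12*sqrt(2)*y + 9*sqrt(2))^3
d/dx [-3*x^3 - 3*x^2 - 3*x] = -9*x^2 - 6*x - 3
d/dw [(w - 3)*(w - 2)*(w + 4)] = 3*w^2 - 2*w - 14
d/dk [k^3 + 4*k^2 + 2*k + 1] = 3*k^2 + 8*k + 2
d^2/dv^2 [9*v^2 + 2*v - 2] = 18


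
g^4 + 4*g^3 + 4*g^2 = g^2*(g + 2)^2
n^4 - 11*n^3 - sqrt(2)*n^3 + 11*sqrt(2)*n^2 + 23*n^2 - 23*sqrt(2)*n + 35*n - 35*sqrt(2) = (n - 7)*(n - 5)*(n + 1)*(n - sqrt(2))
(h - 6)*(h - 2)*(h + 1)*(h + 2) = h^4 - 5*h^3 - 10*h^2 + 20*h + 24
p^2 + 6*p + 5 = (p + 1)*(p + 5)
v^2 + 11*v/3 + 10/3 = (v + 5/3)*(v + 2)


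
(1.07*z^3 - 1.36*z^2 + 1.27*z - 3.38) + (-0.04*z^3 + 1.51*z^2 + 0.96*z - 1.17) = 1.03*z^3 + 0.15*z^2 + 2.23*z - 4.55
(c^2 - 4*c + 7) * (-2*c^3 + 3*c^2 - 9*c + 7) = -2*c^5 + 11*c^4 - 35*c^3 + 64*c^2 - 91*c + 49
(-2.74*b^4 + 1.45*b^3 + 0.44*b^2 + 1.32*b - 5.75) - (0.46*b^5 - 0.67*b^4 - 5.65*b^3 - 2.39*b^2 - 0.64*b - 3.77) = -0.46*b^5 - 2.07*b^4 + 7.1*b^3 + 2.83*b^2 + 1.96*b - 1.98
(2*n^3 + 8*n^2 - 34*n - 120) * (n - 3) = 2*n^4 + 2*n^3 - 58*n^2 - 18*n + 360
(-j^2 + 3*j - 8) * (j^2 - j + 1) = -j^4 + 4*j^3 - 12*j^2 + 11*j - 8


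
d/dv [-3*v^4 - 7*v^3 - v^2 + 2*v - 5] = -12*v^3 - 21*v^2 - 2*v + 2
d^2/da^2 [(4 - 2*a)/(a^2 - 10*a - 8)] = 4*(4*(a - 5)^2*(a - 2) + 3*(a - 4)*(-a^2 + 10*a + 8))/(-a^2 + 10*a + 8)^3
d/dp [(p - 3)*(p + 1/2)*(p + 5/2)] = 3*p^2 - 31/4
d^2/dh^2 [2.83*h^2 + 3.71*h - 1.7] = 5.66000000000000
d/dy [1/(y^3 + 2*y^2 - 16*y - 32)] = (-3*y^2 - 4*y + 16)/(y^3 + 2*y^2 - 16*y - 32)^2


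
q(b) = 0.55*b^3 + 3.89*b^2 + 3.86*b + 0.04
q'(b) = 1.65*b^2 + 7.78*b + 3.86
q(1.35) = 13.69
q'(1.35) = 17.37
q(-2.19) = 4.47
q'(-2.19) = -5.26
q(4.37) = 137.09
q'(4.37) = 69.37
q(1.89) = 24.94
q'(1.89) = 24.46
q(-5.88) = 0.02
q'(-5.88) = 15.16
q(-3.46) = 10.47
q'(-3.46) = -3.31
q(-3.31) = 9.94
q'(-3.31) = -3.81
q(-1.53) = 1.27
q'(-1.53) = -4.18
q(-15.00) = -1038.86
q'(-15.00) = 258.41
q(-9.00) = -120.56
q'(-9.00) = 67.49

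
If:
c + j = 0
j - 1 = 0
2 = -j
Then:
No Solution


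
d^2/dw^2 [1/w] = 2/w^3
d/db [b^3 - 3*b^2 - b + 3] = 3*b^2 - 6*b - 1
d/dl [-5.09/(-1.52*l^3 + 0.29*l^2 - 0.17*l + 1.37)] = (-23.2104*l^2 + 2.9522*l - 0.8653)/(1.52*l^3 - 0.29*l^2 + 0.17*l - 1.37)^2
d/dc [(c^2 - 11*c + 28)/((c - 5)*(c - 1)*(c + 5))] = (-c^4 + 22*c^3 - 120*c^2 + 106*c + 425)/(c^6 - 2*c^5 - 49*c^4 + 100*c^3 + 575*c^2 - 1250*c + 625)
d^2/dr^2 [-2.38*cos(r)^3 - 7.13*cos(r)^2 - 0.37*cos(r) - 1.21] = 2.155*cos(r) + 14.26*cos(2*r) + 5.355*cos(3*r)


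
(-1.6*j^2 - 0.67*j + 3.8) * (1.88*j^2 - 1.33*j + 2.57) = -3.008*j^4 + 0.8684*j^3 + 3.9231*j^2 - 6.7759*j + 9.766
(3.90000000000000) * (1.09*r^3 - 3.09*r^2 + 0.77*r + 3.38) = 4.251*r^3 - 12.051*r^2 + 3.003*r + 13.182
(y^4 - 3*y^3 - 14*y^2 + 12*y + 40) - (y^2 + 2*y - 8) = y^4 - 3*y^3 - 15*y^2 + 10*y + 48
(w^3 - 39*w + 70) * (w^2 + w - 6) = w^5 + w^4 - 45*w^3 + 31*w^2 + 304*w - 420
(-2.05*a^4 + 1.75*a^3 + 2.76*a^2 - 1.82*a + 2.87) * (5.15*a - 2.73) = -10.5575*a^5 + 14.609*a^4 + 9.4365*a^3 - 16.9078*a^2 + 19.7491*a - 7.8351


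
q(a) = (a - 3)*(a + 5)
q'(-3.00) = -4.00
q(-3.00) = -12.00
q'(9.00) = 20.00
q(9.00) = 84.00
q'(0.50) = 3.00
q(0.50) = -13.75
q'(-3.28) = -4.56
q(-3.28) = -10.80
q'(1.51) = 5.02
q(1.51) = -9.70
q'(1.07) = 4.14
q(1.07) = -11.72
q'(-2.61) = -3.22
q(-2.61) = -13.41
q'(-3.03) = -4.06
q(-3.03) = -11.88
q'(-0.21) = 1.58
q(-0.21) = -15.38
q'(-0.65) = 0.70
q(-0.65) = -15.88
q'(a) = 2*a + 2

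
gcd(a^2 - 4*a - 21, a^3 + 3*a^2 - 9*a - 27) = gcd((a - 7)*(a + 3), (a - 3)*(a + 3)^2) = a + 3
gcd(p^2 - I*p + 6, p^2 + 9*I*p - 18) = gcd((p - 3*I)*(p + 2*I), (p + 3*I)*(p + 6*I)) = 1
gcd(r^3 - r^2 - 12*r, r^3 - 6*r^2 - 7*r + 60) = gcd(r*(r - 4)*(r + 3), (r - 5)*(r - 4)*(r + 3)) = r^2 - r - 12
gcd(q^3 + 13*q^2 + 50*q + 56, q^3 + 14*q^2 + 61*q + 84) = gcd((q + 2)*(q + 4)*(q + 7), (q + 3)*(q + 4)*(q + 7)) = q^2 + 11*q + 28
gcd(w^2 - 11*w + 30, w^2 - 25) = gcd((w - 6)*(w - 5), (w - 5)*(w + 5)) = w - 5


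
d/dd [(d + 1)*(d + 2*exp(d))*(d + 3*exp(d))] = 5*d^2*exp(d) + 3*d^2 + 12*d*exp(2*d) + 15*d*exp(d) + 2*d + 18*exp(2*d) + 5*exp(d)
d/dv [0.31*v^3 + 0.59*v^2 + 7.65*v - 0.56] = 0.93*v^2 + 1.18*v + 7.65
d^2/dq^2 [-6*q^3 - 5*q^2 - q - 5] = -36*q - 10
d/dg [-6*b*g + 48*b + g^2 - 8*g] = -6*b + 2*g - 8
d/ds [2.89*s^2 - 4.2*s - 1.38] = 5.78*s - 4.2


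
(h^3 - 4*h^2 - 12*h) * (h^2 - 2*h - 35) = h^5 - 6*h^4 - 39*h^3 + 164*h^2 + 420*h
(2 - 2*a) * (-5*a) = 10*a^2 - 10*a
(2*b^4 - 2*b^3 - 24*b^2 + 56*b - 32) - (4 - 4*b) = 2*b^4 - 2*b^3 - 24*b^2 + 60*b - 36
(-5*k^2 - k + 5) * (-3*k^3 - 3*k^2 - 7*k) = 15*k^5 + 18*k^4 + 23*k^3 - 8*k^2 - 35*k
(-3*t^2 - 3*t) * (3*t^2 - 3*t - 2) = -9*t^4 + 15*t^2 + 6*t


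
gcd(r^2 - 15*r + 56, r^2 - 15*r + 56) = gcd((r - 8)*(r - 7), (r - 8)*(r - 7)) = r^2 - 15*r + 56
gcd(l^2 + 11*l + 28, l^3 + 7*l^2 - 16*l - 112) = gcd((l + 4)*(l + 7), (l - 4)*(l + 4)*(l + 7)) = l^2 + 11*l + 28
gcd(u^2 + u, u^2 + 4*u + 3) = u + 1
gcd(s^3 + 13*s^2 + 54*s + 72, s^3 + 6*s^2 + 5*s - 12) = s^2 + 7*s + 12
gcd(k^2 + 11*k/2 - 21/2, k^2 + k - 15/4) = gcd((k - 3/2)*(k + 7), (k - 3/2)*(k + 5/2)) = k - 3/2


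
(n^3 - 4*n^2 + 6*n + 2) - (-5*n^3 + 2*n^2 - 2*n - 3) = 6*n^3 - 6*n^2 + 8*n + 5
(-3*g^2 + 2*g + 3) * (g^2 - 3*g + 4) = -3*g^4 + 11*g^3 - 15*g^2 - g + 12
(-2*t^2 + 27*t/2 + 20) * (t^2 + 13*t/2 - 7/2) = -2*t^4 + t^3/2 + 459*t^2/4 + 331*t/4 - 70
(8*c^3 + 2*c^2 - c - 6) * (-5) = -40*c^3 - 10*c^2 + 5*c + 30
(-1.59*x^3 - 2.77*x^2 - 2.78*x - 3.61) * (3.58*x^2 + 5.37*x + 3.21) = -5.6922*x^5 - 18.4549*x^4 - 29.9312*x^3 - 36.7441*x^2 - 28.3095*x - 11.5881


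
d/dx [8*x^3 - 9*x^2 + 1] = 6*x*(4*x - 3)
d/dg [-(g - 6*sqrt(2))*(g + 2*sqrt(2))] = -2*g + 4*sqrt(2)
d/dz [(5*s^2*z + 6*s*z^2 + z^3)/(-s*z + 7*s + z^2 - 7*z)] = (z*(s - 2*z + 7)*(5*s^2 + 6*s*z + z^2) - (5*s^2 + 12*s*z + 3*z^2)*(s*z - 7*s - z^2 + 7*z))/(s*z - 7*s - z^2 + 7*z)^2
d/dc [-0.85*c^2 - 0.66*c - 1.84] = -1.7*c - 0.66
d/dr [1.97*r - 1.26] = 1.97000000000000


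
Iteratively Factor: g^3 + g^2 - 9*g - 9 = (g + 3)*(g^2 - 2*g - 3) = (g - 3)*(g + 3)*(g + 1)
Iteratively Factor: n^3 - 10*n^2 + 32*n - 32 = (n - 2)*(n^2 - 8*n + 16) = (n - 4)*(n - 2)*(n - 4)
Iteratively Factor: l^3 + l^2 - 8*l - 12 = (l + 2)*(l^2 - l - 6) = (l + 2)^2*(l - 3)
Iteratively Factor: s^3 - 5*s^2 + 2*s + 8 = (s + 1)*(s^2 - 6*s + 8) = (s - 4)*(s + 1)*(s - 2)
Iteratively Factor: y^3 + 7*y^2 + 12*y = (y + 3)*(y^2 + 4*y) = y*(y + 3)*(y + 4)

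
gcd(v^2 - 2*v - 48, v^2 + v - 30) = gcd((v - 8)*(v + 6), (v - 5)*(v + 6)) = v + 6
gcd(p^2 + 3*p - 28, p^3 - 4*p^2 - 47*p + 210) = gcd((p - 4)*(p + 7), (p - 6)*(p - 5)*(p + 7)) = p + 7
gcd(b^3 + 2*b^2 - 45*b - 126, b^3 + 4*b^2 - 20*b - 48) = b + 6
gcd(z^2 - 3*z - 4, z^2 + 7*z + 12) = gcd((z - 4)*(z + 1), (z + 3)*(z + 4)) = 1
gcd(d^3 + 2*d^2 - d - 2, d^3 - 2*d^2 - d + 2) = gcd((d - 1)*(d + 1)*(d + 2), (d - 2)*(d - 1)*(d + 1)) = d^2 - 1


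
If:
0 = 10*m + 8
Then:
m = -4/5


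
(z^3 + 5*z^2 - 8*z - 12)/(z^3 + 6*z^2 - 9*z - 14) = (z + 6)/(z + 7)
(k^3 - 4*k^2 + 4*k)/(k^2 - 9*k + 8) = k*(k^2 - 4*k + 4)/(k^2 - 9*k + 8)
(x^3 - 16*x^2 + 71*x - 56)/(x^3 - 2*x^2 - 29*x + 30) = (x^2 - 15*x + 56)/(x^2 - x - 30)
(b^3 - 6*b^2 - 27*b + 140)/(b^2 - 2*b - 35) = b - 4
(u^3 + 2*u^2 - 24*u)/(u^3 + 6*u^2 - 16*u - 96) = u/(u + 4)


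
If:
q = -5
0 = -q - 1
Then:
No Solution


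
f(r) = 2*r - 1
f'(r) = 2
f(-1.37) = -3.74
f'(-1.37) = 2.00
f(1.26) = 1.52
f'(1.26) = 2.00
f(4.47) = 7.94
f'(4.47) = 2.00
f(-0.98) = -2.96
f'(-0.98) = 2.00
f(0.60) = 0.20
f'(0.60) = 2.00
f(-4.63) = -10.26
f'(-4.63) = 2.00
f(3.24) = 5.48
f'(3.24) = 2.00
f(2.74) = 4.48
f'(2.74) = 2.00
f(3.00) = 5.00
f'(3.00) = 2.00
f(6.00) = 11.00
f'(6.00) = 2.00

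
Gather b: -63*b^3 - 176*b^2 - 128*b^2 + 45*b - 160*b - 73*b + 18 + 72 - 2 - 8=-63*b^3 - 304*b^2 - 188*b + 80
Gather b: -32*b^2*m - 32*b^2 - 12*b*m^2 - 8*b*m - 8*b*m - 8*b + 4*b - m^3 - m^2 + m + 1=b^2*(-32*m - 32) + b*(-12*m^2 - 16*m - 4) - m^3 - m^2 + m + 1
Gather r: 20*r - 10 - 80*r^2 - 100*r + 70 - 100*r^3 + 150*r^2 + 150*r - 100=-100*r^3 + 70*r^2 + 70*r - 40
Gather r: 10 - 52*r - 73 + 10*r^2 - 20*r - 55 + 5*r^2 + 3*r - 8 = 15*r^2 - 69*r - 126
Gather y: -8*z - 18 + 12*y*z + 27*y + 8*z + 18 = y*(12*z + 27)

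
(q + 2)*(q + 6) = q^2 + 8*q + 12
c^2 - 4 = (c - 2)*(c + 2)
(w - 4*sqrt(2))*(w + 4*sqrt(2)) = w^2 - 32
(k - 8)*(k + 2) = k^2 - 6*k - 16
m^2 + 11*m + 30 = (m + 5)*(m + 6)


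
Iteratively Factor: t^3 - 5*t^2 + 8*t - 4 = (t - 2)*(t^2 - 3*t + 2) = (t - 2)*(t - 1)*(t - 2)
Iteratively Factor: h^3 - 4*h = (h - 2)*(h^2 + 2*h) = (h - 2)*(h + 2)*(h)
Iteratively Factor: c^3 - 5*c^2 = (c - 5)*(c^2) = c*(c - 5)*(c)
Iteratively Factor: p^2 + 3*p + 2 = (p + 2)*(p + 1)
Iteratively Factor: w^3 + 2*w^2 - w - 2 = (w + 1)*(w^2 + w - 2) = (w + 1)*(w + 2)*(w - 1)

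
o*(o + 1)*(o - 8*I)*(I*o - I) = I*o^4 + 8*o^3 - I*o^2 - 8*o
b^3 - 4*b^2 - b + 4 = (b - 4)*(b - 1)*(b + 1)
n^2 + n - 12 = (n - 3)*(n + 4)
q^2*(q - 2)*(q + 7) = q^4 + 5*q^3 - 14*q^2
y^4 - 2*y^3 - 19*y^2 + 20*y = y*(y - 5)*(y - 1)*(y + 4)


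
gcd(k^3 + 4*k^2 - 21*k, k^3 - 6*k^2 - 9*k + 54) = k - 3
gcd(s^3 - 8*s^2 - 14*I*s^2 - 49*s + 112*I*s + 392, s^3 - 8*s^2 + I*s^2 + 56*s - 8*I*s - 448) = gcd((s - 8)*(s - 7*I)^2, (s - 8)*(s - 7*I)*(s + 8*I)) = s^2 + s*(-8 - 7*I) + 56*I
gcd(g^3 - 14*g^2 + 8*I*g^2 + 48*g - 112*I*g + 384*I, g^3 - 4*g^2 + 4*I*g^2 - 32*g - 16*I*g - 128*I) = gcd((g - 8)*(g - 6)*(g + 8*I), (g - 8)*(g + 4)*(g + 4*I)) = g - 8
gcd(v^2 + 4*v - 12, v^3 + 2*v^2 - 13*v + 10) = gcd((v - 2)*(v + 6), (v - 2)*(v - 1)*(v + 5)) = v - 2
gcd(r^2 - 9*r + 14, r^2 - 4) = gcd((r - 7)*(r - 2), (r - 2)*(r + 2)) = r - 2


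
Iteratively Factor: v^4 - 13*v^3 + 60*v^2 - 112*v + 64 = (v - 4)*(v^3 - 9*v^2 + 24*v - 16) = (v - 4)^2*(v^2 - 5*v + 4) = (v - 4)^2*(v - 1)*(v - 4)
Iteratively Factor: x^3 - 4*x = (x + 2)*(x^2 - 2*x) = (x - 2)*(x + 2)*(x)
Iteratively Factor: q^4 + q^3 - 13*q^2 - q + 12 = (q + 4)*(q^3 - 3*q^2 - q + 3) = (q + 1)*(q + 4)*(q^2 - 4*q + 3) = (q - 3)*(q + 1)*(q + 4)*(q - 1)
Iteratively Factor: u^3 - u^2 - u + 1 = (u + 1)*(u^2 - 2*u + 1) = (u - 1)*(u + 1)*(u - 1)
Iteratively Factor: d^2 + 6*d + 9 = (d + 3)*(d + 3)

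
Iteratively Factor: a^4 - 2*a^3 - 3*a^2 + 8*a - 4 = (a - 1)*(a^3 - a^2 - 4*a + 4) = (a - 1)*(a + 2)*(a^2 - 3*a + 2) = (a - 1)^2*(a + 2)*(a - 2)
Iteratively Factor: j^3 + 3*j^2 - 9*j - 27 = (j - 3)*(j^2 + 6*j + 9) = (j - 3)*(j + 3)*(j + 3)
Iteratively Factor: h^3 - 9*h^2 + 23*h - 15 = (h - 3)*(h^2 - 6*h + 5) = (h - 3)*(h - 1)*(h - 5)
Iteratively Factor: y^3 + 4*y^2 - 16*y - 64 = (y - 4)*(y^2 + 8*y + 16) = (y - 4)*(y + 4)*(y + 4)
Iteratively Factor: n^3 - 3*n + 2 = (n + 2)*(n^2 - 2*n + 1) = (n - 1)*(n + 2)*(n - 1)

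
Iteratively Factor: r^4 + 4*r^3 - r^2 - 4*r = (r)*(r^3 + 4*r^2 - r - 4) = r*(r - 1)*(r^2 + 5*r + 4) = r*(r - 1)*(r + 4)*(r + 1)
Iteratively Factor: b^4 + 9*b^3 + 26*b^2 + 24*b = (b + 3)*(b^3 + 6*b^2 + 8*b) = (b + 3)*(b + 4)*(b^2 + 2*b) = (b + 2)*(b + 3)*(b + 4)*(b)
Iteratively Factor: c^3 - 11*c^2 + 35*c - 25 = (c - 5)*(c^2 - 6*c + 5) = (c - 5)^2*(c - 1)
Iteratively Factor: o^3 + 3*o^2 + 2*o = (o + 1)*(o^2 + 2*o) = o*(o + 1)*(o + 2)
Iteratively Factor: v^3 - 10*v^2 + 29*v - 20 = (v - 4)*(v^2 - 6*v + 5) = (v - 4)*(v - 1)*(v - 5)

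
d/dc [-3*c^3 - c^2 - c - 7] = -9*c^2 - 2*c - 1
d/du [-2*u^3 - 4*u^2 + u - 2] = -6*u^2 - 8*u + 1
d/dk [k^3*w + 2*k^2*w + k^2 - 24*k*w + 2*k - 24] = 3*k^2*w + 4*k*w + 2*k - 24*w + 2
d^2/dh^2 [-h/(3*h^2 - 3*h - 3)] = 2*(-h^3 - 3*h + 1)/(3*(h^6 - 3*h^5 + 5*h^3 - 3*h - 1))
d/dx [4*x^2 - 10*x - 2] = 8*x - 10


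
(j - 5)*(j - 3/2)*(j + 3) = j^3 - 7*j^2/2 - 12*j + 45/2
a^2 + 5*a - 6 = (a - 1)*(a + 6)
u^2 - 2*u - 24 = (u - 6)*(u + 4)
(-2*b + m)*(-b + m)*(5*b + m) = 10*b^3 - 13*b^2*m + 2*b*m^2 + m^3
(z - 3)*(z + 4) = z^2 + z - 12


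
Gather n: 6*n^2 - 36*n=6*n^2 - 36*n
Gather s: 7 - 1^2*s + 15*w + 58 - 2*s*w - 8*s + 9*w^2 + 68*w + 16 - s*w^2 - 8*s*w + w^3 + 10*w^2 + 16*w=s*(-w^2 - 10*w - 9) + w^3 + 19*w^2 + 99*w + 81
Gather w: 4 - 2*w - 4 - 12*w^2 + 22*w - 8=-12*w^2 + 20*w - 8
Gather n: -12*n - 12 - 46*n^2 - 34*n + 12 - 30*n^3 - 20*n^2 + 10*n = -30*n^3 - 66*n^2 - 36*n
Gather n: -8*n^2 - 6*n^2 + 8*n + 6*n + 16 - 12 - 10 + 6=-14*n^2 + 14*n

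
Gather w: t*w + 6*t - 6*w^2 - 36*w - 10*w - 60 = 6*t - 6*w^2 + w*(t - 46) - 60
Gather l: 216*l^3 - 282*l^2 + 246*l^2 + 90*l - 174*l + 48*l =216*l^3 - 36*l^2 - 36*l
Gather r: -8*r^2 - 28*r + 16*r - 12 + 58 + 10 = -8*r^2 - 12*r + 56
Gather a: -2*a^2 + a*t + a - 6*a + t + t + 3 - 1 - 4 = -2*a^2 + a*(t - 5) + 2*t - 2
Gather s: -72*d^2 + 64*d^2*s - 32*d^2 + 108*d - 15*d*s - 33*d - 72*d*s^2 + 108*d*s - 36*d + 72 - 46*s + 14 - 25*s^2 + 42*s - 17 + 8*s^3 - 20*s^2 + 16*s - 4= -104*d^2 + 39*d + 8*s^3 + s^2*(-72*d - 45) + s*(64*d^2 + 93*d + 12) + 65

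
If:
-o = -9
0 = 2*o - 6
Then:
No Solution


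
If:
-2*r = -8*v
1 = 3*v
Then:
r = 4/3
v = 1/3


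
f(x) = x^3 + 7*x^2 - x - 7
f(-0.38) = -5.66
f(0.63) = -4.60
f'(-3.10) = -15.57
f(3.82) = 147.07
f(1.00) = 0.00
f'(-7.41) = 59.98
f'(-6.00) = 23.00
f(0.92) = -1.22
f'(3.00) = 68.00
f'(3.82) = 96.26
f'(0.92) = 14.42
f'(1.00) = 16.00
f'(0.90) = 14.03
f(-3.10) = 33.58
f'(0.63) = 9.01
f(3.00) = 80.00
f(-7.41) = -22.10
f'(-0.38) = -5.89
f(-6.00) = 35.00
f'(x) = 3*x^2 + 14*x - 1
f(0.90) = -1.50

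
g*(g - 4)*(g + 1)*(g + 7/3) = g^4 - 2*g^3/3 - 11*g^2 - 28*g/3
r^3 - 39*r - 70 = (r - 7)*(r + 2)*(r + 5)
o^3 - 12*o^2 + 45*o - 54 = (o - 6)*(o - 3)^2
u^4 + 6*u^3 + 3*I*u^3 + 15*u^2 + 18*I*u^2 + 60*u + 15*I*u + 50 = (u + 1)*(u + 5)*(u - 2*I)*(u + 5*I)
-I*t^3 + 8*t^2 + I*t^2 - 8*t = t*(t + 8*I)*(-I*t + I)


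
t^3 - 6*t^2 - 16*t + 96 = (t - 6)*(t - 4)*(t + 4)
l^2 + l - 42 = (l - 6)*(l + 7)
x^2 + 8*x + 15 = (x + 3)*(x + 5)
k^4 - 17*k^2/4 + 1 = (k - 2)*(k - 1/2)*(k + 1/2)*(k + 2)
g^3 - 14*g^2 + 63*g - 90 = (g - 6)*(g - 5)*(g - 3)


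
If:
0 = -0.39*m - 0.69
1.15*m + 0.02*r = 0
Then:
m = -1.77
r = 101.73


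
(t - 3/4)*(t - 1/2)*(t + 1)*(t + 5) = t^4 + 19*t^3/4 - 17*t^2/8 - 4*t + 15/8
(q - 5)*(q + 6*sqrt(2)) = q^2 - 5*q + 6*sqrt(2)*q - 30*sqrt(2)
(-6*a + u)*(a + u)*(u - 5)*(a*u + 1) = -6*a^3*u^2 + 30*a^3*u - 5*a^2*u^3 + 25*a^2*u^2 - 6*a^2*u + 30*a^2 + a*u^4 - 5*a*u^3 - 5*a*u^2 + 25*a*u + u^3 - 5*u^2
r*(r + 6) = r^2 + 6*r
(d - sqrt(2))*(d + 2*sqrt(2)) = d^2 + sqrt(2)*d - 4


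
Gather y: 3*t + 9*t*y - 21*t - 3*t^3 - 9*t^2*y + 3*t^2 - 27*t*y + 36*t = -3*t^3 + 3*t^2 + 18*t + y*(-9*t^2 - 18*t)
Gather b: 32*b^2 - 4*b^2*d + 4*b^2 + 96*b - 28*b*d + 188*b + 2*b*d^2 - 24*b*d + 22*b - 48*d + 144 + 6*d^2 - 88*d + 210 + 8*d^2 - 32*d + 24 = b^2*(36 - 4*d) + b*(2*d^2 - 52*d + 306) + 14*d^2 - 168*d + 378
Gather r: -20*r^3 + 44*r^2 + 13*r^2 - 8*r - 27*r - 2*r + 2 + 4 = -20*r^3 + 57*r^2 - 37*r + 6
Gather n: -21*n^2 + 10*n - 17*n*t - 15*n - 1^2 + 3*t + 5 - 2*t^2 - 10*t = -21*n^2 + n*(-17*t - 5) - 2*t^2 - 7*t + 4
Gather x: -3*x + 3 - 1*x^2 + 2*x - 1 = -x^2 - x + 2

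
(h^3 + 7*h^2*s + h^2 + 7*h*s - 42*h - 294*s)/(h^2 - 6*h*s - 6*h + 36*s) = (-h^2 - 7*h*s - 7*h - 49*s)/(-h + 6*s)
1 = 1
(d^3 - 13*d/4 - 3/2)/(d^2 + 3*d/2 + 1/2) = (d^2 - d/2 - 3)/(d + 1)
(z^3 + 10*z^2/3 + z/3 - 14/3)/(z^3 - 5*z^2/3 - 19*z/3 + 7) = (z + 2)/(z - 3)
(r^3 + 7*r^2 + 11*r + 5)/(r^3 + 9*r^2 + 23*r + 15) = (r + 1)/(r + 3)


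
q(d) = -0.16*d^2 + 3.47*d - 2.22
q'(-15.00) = 8.27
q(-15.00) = -90.27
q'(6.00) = 1.55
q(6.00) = 12.84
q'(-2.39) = 4.23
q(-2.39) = -11.43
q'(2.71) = 2.60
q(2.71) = 6.01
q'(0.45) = 3.33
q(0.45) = -0.69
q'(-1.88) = 4.07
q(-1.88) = -9.31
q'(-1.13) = 3.83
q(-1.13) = -6.35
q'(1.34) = 3.04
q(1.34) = 2.14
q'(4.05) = 2.17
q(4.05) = 9.21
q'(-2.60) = 4.30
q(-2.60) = -12.32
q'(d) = 3.47 - 0.32*d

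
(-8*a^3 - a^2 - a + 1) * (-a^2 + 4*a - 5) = 8*a^5 - 31*a^4 + 37*a^3 + 9*a - 5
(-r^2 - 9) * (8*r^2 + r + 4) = -8*r^4 - r^3 - 76*r^2 - 9*r - 36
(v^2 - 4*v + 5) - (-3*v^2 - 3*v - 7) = 4*v^2 - v + 12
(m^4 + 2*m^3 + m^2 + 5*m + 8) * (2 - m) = -m^5 + 3*m^3 - 3*m^2 + 2*m + 16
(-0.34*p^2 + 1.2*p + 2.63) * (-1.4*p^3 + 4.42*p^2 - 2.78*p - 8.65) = 0.476*p^5 - 3.1828*p^4 + 2.5672*p^3 + 11.2296*p^2 - 17.6914*p - 22.7495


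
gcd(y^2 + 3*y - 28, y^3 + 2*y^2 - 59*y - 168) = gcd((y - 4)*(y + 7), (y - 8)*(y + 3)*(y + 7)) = y + 7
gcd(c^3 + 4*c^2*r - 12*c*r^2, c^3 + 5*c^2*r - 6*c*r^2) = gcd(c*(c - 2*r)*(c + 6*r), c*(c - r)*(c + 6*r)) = c^2 + 6*c*r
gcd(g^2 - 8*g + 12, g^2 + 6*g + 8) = 1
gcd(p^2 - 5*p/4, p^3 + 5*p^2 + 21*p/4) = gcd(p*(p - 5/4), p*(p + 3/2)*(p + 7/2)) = p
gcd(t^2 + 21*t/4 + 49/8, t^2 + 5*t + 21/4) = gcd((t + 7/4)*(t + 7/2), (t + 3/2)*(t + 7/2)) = t + 7/2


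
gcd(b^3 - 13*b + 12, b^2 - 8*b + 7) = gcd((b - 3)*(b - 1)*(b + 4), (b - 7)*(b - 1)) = b - 1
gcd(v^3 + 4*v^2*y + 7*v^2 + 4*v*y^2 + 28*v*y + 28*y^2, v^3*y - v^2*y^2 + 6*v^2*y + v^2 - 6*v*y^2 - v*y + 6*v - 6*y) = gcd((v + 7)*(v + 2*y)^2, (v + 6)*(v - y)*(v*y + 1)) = 1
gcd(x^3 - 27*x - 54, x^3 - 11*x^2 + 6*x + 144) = x^2 - 3*x - 18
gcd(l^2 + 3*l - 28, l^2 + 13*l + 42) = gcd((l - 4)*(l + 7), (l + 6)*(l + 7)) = l + 7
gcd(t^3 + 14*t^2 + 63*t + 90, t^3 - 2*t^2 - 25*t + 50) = t + 5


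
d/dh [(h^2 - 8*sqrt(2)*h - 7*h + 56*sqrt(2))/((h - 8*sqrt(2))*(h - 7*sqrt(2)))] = 7*(-sqrt(2)*h^2 + h^2 - 16*sqrt(2)*h + 32*h - 128*sqrt(2) + 128)/(h^4 - 30*sqrt(2)*h^3 + 674*h^2 - 3360*sqrt(2)*h + 12544)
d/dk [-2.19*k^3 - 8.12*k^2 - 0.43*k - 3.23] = -6.57*k^2 - 16.24*k - 0.43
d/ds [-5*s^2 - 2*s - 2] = -10*s - 2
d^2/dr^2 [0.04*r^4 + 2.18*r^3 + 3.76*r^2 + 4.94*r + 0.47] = 0.48*r^2 + 13.08*r + 7.52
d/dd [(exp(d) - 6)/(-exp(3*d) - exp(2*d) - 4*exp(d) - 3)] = ((exp(d) - 6)*(3*exp(2*d) + 2*exp(d) + 4) - exp(3*d) - exp(2*d) - 4*exp(d) - 3)*exp(d)/(exp(3*d) + exp(2*d) + 4*exp(d) + 3)^2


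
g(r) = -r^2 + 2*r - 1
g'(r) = 2 - 2*r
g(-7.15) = -66.42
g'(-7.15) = 16.30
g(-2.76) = -14.14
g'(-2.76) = 7.52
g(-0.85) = -3.42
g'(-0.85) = 3.70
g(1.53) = -0.28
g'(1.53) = -1.06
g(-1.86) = -8.18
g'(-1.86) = 5.72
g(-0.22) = -1.49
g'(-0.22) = 2.44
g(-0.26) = -1.59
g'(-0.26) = 2.52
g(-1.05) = -4.20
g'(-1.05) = 4.10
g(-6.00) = -49.00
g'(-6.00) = 14.00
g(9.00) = -64.00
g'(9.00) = -16.00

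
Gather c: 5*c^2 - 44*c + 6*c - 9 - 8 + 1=5*c^2 - 38*c - 16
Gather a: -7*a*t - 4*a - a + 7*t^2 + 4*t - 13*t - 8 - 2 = a*(-7*t - 5) + 7*t^2 - 9*t - 10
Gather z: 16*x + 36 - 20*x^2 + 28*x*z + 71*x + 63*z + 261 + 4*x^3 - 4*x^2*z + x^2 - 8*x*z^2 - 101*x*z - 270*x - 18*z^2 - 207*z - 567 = 4*x^3 - 19*x^2 - 183*x + z^2*(-8*x - 18) + z*(-4*x^2 - 73*x - 144) - 270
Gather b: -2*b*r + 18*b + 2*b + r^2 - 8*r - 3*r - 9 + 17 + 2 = b*(20 - 2*r) + r^2 - 11*r + 10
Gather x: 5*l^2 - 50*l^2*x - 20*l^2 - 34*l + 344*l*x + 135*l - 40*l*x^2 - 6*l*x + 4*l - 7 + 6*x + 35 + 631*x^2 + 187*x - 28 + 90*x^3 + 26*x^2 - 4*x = -15*l^2 + 105*l + 90*x^3 + x^2*(657 - 40*l) + x*(-50*l^2 + 338*l + 189)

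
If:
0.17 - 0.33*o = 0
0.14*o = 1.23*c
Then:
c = 0.06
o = 0.52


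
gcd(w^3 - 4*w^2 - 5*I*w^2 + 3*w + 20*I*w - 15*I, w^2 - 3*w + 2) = w - 1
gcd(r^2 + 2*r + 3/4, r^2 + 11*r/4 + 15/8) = r + 3/2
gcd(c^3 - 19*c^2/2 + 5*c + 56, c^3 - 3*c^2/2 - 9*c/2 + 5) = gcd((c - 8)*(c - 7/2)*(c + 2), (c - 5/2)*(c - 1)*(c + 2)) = c + 2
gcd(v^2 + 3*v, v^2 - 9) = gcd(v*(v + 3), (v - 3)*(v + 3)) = v + 3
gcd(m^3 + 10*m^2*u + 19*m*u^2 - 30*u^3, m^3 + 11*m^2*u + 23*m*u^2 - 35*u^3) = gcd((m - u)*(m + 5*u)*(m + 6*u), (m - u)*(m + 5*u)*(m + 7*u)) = -m^2 - 4*m*u + 5*u^2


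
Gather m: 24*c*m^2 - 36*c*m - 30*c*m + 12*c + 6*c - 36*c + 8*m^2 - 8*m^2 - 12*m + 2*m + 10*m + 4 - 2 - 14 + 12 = 24*c*m^2 - 66*c*m - 18*c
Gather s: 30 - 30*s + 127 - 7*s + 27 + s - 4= 180 - 36*s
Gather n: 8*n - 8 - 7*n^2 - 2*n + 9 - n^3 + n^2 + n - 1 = -n^3 - 6*n^2 + 7*n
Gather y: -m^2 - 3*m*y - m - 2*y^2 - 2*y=-m^2 - m - 2*y^2 + y*(-3*m - 2)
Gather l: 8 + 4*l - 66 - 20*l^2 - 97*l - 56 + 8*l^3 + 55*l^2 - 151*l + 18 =8*l^3 + 35*l^2 - 244*l - 96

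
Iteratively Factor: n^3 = (n)*(n^2) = n^2*(n)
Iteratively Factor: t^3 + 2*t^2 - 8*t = (t - 2)*(t^2 + 4*t) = t*(t - 2)*(t + 4)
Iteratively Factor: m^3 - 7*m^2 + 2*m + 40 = (m - 4)*(m^2 - 3*m - 10) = (m - 5)*(m - 4)*(m + 2)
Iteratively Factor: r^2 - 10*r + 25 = (r - 5)*(r - 5)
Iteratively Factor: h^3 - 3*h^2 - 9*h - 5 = (h + 1)*(h^2 - 4*h - 5) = (h - 5)*(h + 1)*(h + 1)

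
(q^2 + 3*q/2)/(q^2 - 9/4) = 2*q/(2*q - 3)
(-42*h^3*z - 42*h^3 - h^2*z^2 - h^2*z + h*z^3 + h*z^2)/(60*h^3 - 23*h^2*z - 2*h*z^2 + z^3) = h*(-42*h^2*z - 42*h^2 - h*z^2 - h*z + z^3 + z^2)/(60*h^3 - 23*h^2*z - 2*h*z^2 + z^3)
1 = 1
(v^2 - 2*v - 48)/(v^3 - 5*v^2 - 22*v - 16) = (v + 6)/(v^2 + 3*v + 2)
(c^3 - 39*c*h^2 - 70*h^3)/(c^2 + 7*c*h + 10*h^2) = c - 7*h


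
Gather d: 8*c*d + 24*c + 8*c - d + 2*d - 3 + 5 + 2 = 32*c + d*(8*c + 1) + 4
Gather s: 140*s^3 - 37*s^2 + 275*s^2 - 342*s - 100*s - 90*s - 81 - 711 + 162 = 140*s^3 + 238*s^2 - 532*s - 630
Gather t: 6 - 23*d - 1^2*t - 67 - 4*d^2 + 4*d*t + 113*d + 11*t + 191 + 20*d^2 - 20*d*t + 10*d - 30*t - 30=16*d^2 + 100*d + t*(-16*d - 20) + 100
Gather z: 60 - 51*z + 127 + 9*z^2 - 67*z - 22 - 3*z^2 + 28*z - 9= 6*z^2 - 90*z + 156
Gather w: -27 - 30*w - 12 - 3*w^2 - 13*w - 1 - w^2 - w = -4*w^2 - 44*w - 40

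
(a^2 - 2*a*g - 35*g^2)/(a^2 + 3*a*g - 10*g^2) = (a - 7*g)/(a - 2*g)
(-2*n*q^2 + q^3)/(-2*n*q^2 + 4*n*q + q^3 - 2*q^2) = q/(q - 2)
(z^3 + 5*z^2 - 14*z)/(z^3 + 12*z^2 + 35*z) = (z - 2)/(z + 5)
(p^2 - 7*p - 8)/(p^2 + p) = (p - 8)/p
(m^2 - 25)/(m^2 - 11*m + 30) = (m + 5)/(m - 6)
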